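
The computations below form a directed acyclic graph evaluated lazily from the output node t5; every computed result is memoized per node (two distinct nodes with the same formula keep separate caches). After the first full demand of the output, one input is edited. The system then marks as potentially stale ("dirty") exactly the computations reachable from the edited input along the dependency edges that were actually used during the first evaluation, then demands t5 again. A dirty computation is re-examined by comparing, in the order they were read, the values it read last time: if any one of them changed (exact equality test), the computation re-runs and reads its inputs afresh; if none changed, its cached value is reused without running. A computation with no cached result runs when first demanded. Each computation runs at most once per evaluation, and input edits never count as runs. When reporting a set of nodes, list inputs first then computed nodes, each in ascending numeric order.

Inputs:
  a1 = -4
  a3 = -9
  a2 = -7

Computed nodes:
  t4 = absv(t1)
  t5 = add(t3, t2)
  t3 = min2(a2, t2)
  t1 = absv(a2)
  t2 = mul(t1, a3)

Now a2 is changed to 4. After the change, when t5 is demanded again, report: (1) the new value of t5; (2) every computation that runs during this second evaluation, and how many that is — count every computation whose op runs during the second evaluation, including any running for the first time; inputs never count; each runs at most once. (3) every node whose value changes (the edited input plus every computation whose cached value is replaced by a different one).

First demand of the output computes:
  t1 = absv(-7) = 7
  t2 = mul(7, -9) = -63
  t3 = min2(-7, -63) = -63
  t5 = add(-63, -63) = -126

After the edit, cleaning proceeds:
  t1: a read changed (a2 -7->4) — executes, giving 4.
  t2: a read changed (t1 7->4) — executes, giving -36.
  t3: a read changed (a2 -7->4; t2 -63->-36) — executes, giving -36.
  t5: a read changed (t3 -63->-36; t2 -63->-36) — executes, giving -72.

Demanding t5 again yields -72.
4 computations run: t1, t2, t3, t5.
The nodes whose values change: a2, t1, t2, t3, t5.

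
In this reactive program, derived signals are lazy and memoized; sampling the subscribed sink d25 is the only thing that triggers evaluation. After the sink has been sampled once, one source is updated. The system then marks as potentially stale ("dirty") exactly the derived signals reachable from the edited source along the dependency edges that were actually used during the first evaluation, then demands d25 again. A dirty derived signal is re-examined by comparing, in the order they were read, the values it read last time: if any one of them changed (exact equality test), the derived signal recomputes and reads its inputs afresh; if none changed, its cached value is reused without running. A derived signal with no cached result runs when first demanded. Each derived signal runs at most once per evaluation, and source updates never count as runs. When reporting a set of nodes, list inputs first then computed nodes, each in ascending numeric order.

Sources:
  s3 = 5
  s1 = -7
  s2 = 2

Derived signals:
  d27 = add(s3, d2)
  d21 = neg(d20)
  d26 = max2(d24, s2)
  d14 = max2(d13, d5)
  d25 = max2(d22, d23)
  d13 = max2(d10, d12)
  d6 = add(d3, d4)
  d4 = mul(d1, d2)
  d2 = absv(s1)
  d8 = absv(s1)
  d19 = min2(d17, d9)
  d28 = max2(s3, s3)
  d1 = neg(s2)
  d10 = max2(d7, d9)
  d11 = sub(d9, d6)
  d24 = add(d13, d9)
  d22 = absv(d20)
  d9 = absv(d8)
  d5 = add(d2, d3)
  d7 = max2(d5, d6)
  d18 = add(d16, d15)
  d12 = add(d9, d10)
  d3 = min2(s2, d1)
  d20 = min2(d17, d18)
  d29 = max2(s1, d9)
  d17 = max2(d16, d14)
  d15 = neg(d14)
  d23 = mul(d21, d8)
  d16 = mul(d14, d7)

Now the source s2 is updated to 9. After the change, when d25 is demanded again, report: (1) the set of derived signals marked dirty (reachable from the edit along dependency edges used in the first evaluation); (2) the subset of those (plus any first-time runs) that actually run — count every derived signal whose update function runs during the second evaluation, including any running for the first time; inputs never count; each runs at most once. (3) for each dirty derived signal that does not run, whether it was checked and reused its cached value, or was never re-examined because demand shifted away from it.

The edit dirties: d1, d3, d4, d5, d6, d7, d10, d12, d13, d14, d15, d16, d17, d18, d20, d21, d22, d23, d25.
16 derived signals run: d1, d3, d4, d5, d6, d7, d10, d14, d16, d17, d18, d20, d21, d22, d23, d25.
Cache hits after checking: d12, d13, d15.
Note where the cutoff bites: d12 is checked, finds nothing changed, and keeps its cache.

First demand of the output computes:
  d1 = neg(2) = -2
  d2 = absv(-7) = 7
  d3 = min2(2, -2) = -2
  d4 = mul(-2, 7) = -14
  d5 = add(7, -2) = 5
  d6 = add(-2, -14) = -16
  d7 = max2(5, -16) = 5
  d8 = absv(-7) = 7
  d9 = absv(7) = 7
  d10 = max2(5, 7) = 7
  d12 = add(7, 7) = 14
  d13 = max2(7, 14) = 14
  d14 = max2(14, 5) = 14
  d15 = neg(14) = -14
  d16 = mul(14, 5) = 70
  d17 = max2(70, 14) = 70
  d18 = add(70, -14) = 56
  d20 = min2(70, 56) = 56
  d21 = neg(56) = -56
  d22 = absv(56) = 56
  d23 = mul(-56, 7) = -392
  d25 = max2(56, -392) = 56

After the edit, cleaning proceeds:
  d1: a read changed (s2 2->9) — executes, giving -9.
  d3: a read changed (s2 2->9; d1 -2->-9) — executes, giving -9.
  d4: a read changed (d1 -2->-9) — executes, giving -63.
  d5: a read changed (d3 -2->-9) — executes, giving -2.
  d6: a read changed (d3 -2->-9; d4 -14->-63) — executes, giving -72.
  d7: a read changed (d5 5->-2; d6 -16->-72) — executes, giving -2.
  d10: a read changed (d7 5->-2) — executes, giving 7 — identical to its old value.
  d12: dirty, but its reads are unchanged (d9 unchanged, d10 unchanged); cached 14 stands.
  d13: dirty, but its reads are unchanged (d10 unchanged, d12 unchanged); cached 14 stands.
  d14: a read changed (d5 5->-2) — executes, giving 14 — identical to its old value.
  d15: dirty, but its reads are unchanged (d14 unchanged); cached -14 stands.
  d16: a read changed (d7 5->-2) — executes, giving -28.
  d17: a read changed (d16 70->-28) — executes, giving 14.
  d18: a read changed (d16 70->-28) — executes, giving -42.
  d20: a read changed (d17 70->14; d18 56->-42) — executes, giving -42.
  d21: a read changed (d20 56->-42) — executes, giving 42.
  d22: a read changed (d20 56->-42) — executes, giving 42.
  d23: a read changed (d21 -56->42) — executes, giving 294.
  d25: a read changed (d22 56->42; d23 -392->294) — executes, giving 294.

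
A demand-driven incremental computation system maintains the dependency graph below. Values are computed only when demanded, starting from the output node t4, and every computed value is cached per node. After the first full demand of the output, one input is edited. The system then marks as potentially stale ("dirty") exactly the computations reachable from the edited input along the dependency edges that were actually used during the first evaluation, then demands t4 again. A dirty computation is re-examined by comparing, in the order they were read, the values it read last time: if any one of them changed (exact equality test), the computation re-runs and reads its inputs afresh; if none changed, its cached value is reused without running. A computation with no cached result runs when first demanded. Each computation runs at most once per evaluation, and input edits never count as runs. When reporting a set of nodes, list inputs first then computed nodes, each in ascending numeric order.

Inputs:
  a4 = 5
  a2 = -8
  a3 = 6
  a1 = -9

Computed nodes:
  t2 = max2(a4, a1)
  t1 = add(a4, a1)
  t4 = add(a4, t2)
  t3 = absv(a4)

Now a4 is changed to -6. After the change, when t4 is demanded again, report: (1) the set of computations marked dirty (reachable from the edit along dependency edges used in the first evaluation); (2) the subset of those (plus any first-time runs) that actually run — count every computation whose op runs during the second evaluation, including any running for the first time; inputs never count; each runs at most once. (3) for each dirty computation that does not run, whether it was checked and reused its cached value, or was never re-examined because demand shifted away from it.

First evaluation (everything demanded from the output):
  t2 = max2(5, -9) = 5
  t4 = add(5, 5) = 10

Propagation after the edit:
  t2: runs — a4 5->-6; result -6.
  t4: runs — a4 5->-6; t2 5->-6; result -12.

Marked dirty: t2, t4.
Computations that run: t2, t4 — 2 in total.
Every dirty computation ran.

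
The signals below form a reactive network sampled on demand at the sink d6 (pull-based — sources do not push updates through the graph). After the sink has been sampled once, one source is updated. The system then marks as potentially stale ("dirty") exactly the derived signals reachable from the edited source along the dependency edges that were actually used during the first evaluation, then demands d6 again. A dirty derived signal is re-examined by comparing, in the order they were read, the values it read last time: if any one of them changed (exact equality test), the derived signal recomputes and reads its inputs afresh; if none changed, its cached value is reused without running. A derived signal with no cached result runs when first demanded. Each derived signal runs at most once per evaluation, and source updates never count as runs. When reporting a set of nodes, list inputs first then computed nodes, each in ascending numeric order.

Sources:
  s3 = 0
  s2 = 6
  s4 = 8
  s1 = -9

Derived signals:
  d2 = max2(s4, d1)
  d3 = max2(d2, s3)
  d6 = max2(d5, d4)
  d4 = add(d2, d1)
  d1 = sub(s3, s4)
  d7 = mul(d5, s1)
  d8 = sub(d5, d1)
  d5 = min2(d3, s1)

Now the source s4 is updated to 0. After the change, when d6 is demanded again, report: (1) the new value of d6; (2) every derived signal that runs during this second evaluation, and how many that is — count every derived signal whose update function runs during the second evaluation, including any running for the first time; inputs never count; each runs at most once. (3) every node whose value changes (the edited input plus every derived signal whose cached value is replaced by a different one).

d6 now evaluates to 0.
Run set: d1, d2, d3, d4, d5 (5 run).
Changed values: s4, d1, d2, d3.
The important point: at d6 every value read last time is unchanged, so the dirty flag clears without a run.

Initial pass — values computed on the first demand:
  d1 = sub(0, 8) = -8
  d2 = max2(8, -8) = 8
  d3 = max2(8, 0) = 8
  d4 = add(8, -8) = 0
  d5 = min2(8, -9) = -9
  d6 = max2(-9, 0) = 0

Second demand — change propagation:
  d1: re-runs because s4 8->0; new result 0.
  d2: re-runs because s4 8->0; d1 -8->0; new result 0.
  d3: re-runs because d2 8->0; new result 0.
  d4: re-runs because d2 8->0; d1 -8->0; new result 0 (unchanged).
  d5: re-runs because d3 8->0; new result -9 (unchanged).
  d6: re-examined; everything it read last time is the same (d5 unchanged, d4 unchanged) — cache 0 kept, no run.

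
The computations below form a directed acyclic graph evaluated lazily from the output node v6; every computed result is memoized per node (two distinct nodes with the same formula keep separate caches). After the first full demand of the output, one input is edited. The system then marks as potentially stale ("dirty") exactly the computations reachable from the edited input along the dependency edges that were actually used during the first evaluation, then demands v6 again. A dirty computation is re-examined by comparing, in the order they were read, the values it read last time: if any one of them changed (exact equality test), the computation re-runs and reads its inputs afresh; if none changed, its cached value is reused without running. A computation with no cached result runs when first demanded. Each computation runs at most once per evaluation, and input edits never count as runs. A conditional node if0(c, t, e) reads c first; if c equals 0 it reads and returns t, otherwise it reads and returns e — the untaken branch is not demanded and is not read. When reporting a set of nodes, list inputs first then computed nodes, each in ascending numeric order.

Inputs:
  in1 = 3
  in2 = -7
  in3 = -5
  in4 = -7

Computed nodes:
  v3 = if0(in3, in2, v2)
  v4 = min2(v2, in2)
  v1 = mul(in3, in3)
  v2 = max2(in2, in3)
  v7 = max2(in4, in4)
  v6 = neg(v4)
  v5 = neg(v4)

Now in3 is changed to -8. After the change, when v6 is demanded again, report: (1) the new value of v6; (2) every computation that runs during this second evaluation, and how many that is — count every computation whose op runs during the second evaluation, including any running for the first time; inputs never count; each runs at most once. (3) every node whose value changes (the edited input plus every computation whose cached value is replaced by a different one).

Demanding v6 again yields 7.
2 computations run: v2, v4.
The nodes whose values change: in3, v2.
Note the absorption at v4: it re-runs yet its value is the same, leaving the output's value untouched.

First demand of the output computes:
  v2 = max2(-7, -5) = -5
  v4 = min2(-5, -7) = -7
  v6 = neg(-7) = 7

After the edit, cleaning proceeds:
  v2: a read changed (in3 -5->-8) — executes, giving -7.
  v4: a read changed (v2 -5->-7) — executes, giving -7 — identical to its old value.
  v6: dirty, but its reads are unchanged (v4 unchanged); cached 7 stands.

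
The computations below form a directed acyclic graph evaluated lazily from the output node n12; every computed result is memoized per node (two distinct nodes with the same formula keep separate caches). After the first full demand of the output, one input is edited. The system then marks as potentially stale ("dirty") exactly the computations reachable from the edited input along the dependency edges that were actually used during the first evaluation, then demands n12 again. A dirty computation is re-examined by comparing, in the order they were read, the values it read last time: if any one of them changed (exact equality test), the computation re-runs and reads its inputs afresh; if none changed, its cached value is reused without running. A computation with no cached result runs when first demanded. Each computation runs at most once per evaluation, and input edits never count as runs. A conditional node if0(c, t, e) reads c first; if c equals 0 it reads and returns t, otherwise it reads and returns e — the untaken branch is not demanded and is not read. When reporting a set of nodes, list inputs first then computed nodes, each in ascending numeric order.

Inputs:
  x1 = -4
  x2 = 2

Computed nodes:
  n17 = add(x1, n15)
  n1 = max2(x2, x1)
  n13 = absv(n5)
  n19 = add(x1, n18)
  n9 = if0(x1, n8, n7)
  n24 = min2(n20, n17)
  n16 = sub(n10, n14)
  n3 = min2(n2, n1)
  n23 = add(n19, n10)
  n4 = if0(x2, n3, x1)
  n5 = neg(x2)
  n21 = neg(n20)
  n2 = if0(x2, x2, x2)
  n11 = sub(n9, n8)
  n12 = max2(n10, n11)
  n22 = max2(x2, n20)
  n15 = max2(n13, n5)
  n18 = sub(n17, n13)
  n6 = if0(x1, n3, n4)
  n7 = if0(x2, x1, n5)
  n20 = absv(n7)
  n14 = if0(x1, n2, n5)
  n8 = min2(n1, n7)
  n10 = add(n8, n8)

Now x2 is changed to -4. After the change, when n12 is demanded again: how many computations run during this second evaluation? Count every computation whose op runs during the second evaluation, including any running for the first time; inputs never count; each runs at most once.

First demand of the output computes:
  n1 = max2(2, -4) = 2
  n5 = neg(2) = -2
  n7 = if0(x2=2 -> else branch n5) = -2
  n8 = min2(2, -2) = -2
  n9 = if0(x1=-4 -> else branch n7) = -2
  n10 = add(-2, -2) = -4
  n11 = sub(-2, -2) = 0
  n12 = max2(-4, 0) = 0

After the edit, cleaning proceeds:
  n1: a read changed (x2 2->-4) — executes, giving -4.
  n5: a read changed (x2 2->-4) — executes, giving 4.
  n7: a read changed (x2 2->-4; n5 -2->4) — executes, giving 4.
  n8: a read changed (n1 2->-4; n7 -2->4) — executes, giving -4.
  n9: a read changed (n7 -2->4) — executes, giving 4.
  n10: a read changed (n8 -2->-4; n8 -2->-4) — executes, giving -8.
  n11: a read changed (n9 -2->4; n8 -2->-4) — executes, giving 8.
  n12: a read changed (n10 -4->-8; n11 0->8) — executes, giving 8.

8 computations run: n1, n5, n7, n8, n9, n10, n11, n12.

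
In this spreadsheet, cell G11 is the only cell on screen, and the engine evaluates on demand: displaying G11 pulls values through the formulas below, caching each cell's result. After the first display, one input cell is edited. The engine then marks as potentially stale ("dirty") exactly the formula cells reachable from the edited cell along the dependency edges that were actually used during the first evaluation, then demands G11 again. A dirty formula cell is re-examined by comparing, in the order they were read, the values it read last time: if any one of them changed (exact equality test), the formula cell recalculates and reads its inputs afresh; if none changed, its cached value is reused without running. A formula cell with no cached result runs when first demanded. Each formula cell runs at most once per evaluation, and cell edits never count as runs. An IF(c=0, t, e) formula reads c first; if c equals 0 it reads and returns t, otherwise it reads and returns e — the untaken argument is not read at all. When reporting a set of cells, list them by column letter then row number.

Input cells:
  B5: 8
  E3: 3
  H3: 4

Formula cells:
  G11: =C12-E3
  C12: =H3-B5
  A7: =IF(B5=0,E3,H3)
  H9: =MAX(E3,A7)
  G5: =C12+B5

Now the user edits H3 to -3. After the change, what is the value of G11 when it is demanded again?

Initial pass — values computed on the first demand:
  C12 = 4 - 8 = -4
  G11 = -4 - 3 = -7

Second demand — change propagation:
  C12: re-runs because H3 4->-3; new result -11.
  G11: re-runs because C12 -4->-11; new result -14.

G11 now evaluates to -14.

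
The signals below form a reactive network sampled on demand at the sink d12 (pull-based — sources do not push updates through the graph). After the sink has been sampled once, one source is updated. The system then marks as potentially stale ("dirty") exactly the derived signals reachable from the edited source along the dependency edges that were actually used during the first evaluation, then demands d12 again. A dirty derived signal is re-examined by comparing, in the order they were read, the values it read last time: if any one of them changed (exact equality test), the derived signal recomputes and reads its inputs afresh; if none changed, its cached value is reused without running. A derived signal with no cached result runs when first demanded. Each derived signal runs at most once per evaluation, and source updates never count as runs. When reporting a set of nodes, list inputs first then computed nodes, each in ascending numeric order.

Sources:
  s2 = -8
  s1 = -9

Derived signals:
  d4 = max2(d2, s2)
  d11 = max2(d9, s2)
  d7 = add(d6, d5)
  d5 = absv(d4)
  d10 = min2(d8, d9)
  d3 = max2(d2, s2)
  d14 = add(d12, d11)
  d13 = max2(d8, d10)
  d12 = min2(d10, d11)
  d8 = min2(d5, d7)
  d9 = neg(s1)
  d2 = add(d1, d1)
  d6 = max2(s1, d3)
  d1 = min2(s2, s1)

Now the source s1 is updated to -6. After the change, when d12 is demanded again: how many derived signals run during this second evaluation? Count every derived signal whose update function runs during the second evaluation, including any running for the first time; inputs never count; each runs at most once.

Run set: d1, d2, d3, d4, d6, d7, d8, d9, d10, d11, d12 (11 run).
The important point: at d5 every value read last time is unchanged, so the dirty flag clears without a run.

Initial pass — values computed on the first demand:
  d1 = min2(-8, -9) = -9
  d2 = add(-9, -9) = -18
  d3 = max2(-18, -8) = -8
  d4 = max2(-18, -8) = -8
  d5 = absv(-8) = 8
  d6 = max2(-9, -8) = -8
  d7 = add(-8, 8) = 0
  d8 = min2(8, 0) = 0
  d9 = neg(-9) = 9
  d10 = min2(0, 9) = 0
  d11 = max2(9, -8) = 9
  d12 = min2(0, 9) = 0

Second demand — change propagation:
  d1: re-runs because s1 -9->-6; new result -8.
  d2: re-runs because d1 -9->-8; d1 -9->-8; new result -16.
  d3: re-runs because d2 -18->-16; new result -8 (unchanged).
  d4: re-runs because d2 -18->-16; new result -8 (unchanged).
  d5: re-examined; everything it read last time is the same (d4 unchanged) — cache 8 kept, no run.
  d6: re-runs because s1 -9->-6; new result -6.
  d7: re-runs because d6 -8->-6; new result 2.
  d8: re-runs because d7 0->2; new result 2.
  d9: re-runs because s1 -9->-6; new result 6.
  d10: re-runs because d8 0->2; d9 9->6; new result 2.
  d11: re-runs because d9 9->6; new result 6.
  d12: re-runs because d10 0->2; d11 9->6; new result 2.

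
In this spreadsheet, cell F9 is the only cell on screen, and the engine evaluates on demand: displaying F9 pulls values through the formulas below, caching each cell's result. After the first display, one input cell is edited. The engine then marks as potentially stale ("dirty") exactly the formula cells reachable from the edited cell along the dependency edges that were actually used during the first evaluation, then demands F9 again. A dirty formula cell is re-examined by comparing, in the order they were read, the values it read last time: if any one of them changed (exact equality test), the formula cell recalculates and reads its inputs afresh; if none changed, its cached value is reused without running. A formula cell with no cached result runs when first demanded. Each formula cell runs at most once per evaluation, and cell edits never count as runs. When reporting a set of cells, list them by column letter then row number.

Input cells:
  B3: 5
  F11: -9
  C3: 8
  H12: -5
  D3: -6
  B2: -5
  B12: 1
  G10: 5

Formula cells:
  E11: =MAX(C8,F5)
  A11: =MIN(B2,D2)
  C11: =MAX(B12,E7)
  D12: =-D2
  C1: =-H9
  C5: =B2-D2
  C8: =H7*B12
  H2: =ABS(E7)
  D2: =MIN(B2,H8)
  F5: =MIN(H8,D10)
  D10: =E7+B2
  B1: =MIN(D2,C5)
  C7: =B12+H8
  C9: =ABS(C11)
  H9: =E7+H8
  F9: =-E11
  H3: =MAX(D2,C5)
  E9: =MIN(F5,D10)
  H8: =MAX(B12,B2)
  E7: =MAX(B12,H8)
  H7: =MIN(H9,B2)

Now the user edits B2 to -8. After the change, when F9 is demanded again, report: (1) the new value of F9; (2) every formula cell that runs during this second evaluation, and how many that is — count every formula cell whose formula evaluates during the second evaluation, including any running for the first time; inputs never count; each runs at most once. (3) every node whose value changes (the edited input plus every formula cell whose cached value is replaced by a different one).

Initial pass — values computed on the first demand:
  H8 = MAX(1, -5) = 1
  E7 = MAX(1, 1) = 1
  D10 = 1 + -5 = -4
  F5 = MIN(1, -4) = -4
  H9 = 1 + 1 = 2
  H7 = MIN(2, -5) = -5
  C8 = -5 * 1 = -5
  E11 = MAX(-5, -4) = -4
  F9 = -(-4) = 4

Second demand — change propagation:
  H8: re-runs because B2 -5->-8; new result 1 (unchanged).
  E7: re-examined; everything it read last time is the same (B12 unchanged, H8 unchanged) — cache 1 kept, no run.
  D10: re-runs because B2 -5->-8; new result -7.
  F5: re-runs because D10 -4->-7; new result -7.
  H9: re-examined; everything it read last time is the same (E7 unchanged, H8 unchanged) — cache 2 kept, no run.
  H7: re-runs because B2 -5->-8; new result -8.
  C8: re-runs because H7 -5->-8; new result -8.
  E11: re-runs because C8 -5->-8; F5 -4->-7; new result -7.
  F9: re-runs because E11 -4->-7; new result 7.

The important point: at E7 every value read last time is unchanged, so the dirty flag clears without a run.

F9 now evaluates to 7.
Run set: C8, D10, E11, F5, F9, H7, H8 (7 run).
Changed values: B2, C8, D10, E11, F5, F9, H7.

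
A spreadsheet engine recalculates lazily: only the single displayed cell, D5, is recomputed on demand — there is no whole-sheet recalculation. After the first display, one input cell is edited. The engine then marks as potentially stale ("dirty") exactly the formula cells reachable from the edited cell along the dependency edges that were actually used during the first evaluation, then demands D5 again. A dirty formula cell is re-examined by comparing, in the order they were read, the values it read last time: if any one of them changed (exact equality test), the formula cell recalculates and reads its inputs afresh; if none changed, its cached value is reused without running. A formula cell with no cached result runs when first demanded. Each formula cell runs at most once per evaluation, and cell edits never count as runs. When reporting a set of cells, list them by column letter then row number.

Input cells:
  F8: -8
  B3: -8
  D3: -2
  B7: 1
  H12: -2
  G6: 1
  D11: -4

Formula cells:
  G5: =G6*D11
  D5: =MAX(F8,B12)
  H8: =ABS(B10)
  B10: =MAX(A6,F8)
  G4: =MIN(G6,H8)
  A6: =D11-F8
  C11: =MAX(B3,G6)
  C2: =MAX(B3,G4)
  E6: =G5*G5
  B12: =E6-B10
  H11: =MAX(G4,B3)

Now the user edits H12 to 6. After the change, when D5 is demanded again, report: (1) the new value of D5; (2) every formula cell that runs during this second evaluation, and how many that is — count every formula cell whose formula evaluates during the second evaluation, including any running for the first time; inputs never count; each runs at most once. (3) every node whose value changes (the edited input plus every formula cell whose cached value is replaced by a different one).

First evaluation (everything demanded from the output):
  A6 = -4 - -8 = 4
  B10 = MAX(4, -8) = 4
  G5 = 1 * -4 = -4
  E6 = -4 * -4 = 16
  B12 = 16 - 4 = 12
  D5 = MAX(-8, 12) = 12

Propagation after the edit:
  H12 feeds no computation that the output demands — nothing is marked dirty and nothing runs.

Key observation: H12 is never demanded by the output, so the edit triggers no recomputation at all.

New value of D5: 12.
Formula cells that run: none — 0 in total.
Values that change: H12.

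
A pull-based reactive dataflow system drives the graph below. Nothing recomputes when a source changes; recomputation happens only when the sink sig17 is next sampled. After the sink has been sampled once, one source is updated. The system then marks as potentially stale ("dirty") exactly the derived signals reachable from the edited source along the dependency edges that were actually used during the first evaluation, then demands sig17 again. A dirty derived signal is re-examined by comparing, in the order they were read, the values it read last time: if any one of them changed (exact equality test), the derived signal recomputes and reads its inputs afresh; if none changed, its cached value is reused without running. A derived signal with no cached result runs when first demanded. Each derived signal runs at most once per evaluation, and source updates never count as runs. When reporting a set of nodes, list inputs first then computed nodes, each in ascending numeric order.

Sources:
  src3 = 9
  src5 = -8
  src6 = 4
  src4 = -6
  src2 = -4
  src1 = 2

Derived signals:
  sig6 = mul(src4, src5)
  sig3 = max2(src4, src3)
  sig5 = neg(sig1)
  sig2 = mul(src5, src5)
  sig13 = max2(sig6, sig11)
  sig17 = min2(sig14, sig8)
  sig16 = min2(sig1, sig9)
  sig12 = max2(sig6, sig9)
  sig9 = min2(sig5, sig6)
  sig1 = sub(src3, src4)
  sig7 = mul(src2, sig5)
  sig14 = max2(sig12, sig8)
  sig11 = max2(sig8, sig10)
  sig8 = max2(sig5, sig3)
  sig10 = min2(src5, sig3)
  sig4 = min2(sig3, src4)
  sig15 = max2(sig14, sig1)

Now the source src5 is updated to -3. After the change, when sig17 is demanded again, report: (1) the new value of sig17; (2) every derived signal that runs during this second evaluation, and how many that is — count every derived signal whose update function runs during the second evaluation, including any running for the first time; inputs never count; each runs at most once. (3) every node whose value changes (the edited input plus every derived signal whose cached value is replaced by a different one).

New value of sig17: 9.
Derived signals that run: sig6, sig9, sig12, sig14, sig17 — 5 in total.
Values that change: src5, sig6, sig12, sig14.

First evaluation (everything demanded from the output):
  sig1 = sub(9, -6) = 15
  sig3 = max2(-6, 9) = 9
  sig5 = neg(15) = -15
  sig6 = mul(-6, -8) = 48
  sig8 = max2(-15, 9) = 9
  sig9 = min2(-15, 48) = -15
  sig12 = max2(48, -15) = 48
  sig14 = max2(48, 9) = 48
  sig17 = min2(48, 9) = 9

Propagation after the edit:
  sig6: runs — src5 -8->-3; result 18.
  sig9: runs — sig6 48->18; result -15 (same value as before).
  sig12: runs — sig6 48->18; result 18.
  sig14: runs — sig12 48->18; result 18.
  sig17: runs — sig14 48->18; result 9 (same value as before).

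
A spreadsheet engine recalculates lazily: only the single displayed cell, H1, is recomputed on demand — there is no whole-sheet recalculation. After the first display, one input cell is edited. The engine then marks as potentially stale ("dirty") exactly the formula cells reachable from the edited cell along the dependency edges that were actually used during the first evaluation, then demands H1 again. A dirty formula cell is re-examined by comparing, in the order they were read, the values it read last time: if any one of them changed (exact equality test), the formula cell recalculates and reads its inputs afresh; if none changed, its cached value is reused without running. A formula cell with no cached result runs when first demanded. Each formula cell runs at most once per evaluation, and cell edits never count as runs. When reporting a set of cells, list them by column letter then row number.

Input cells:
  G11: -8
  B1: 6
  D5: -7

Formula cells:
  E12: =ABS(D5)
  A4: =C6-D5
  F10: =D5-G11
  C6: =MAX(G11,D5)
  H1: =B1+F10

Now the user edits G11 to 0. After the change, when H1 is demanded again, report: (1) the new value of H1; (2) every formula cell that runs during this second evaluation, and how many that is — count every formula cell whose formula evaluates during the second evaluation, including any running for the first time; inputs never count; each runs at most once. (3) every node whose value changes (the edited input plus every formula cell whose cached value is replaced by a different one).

First evaluation (everything demanded from the output):
  F10 = -7 - -8 = 1
  H1 = 6 + 1 = 7

Propagation after the edit:
  F10: runs — G11 -8->0; result -7.
  H1: runs — F10 1->-7; result -1.

New value of H1: -1.
Formula cells that run: F10, H1 — 2 in total.
Values that change: F10, G11, H1.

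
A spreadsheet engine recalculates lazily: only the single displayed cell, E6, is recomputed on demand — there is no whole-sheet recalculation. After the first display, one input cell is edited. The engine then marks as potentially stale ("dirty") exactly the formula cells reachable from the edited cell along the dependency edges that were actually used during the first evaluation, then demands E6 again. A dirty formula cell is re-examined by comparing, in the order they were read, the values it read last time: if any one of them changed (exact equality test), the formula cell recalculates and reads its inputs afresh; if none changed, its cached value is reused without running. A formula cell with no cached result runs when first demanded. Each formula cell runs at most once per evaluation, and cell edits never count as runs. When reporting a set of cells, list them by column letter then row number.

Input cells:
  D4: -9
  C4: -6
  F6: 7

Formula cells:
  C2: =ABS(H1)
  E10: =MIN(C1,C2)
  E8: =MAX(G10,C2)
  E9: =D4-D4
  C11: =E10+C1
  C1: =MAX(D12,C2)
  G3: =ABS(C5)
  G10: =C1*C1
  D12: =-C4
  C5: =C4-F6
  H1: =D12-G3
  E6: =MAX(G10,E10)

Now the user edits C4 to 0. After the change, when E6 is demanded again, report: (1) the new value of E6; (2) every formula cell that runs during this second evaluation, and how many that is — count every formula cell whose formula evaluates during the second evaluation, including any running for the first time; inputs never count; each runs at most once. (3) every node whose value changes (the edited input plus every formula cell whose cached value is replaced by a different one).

New value of E6: 49.
Formula cells that run: C1, C5, D12, G3, H1 — 5 in total.
Values that change: C4, C5, D12, G3.
Key observation: the cutoff stops propagation at C2 — its inputs' values are unchanged, so it reuses its cache.

First evaluation (everything demanded from the output):
  C5 = -6 - 7 = -13
  D12 = -(-6) = 6
  G3 = ABS(-13) = 13
  H1 = 6 - 13 = -7
  C2 = ABS(-7) = 7
  C1 = MAX(6, 7) = 7
  E10 = MIN(7, 7) = 7
  G10 = 7 * 7 = 49
  E6 = MAX(49, 7) = 49

Propagation after the edit:
  C5: runs — C4 -6->0; result -7.
  D12: runs — C4 -6->0; result 0.
  G3: runs — C5 -13->-7; result 7.
  H1: runs — D12 6->0; G3 13->7; result -7 (same value as before).
  C2: checked — values it read are unchanged (H1 unchanged); reused cached 7 without running.
  C1: runs — D12 6->0; result 7 (same value as before).
  E10: checked — values it read are unchanged (C1 unchanged, C2 unchanged); reused cached 7 without running.
  G10: checked — values it read are unchanged (C1 unchanged, C1 unchanged); reused cached 49 without running.
  E6: checked — values it read are unchanged (G10 unchanged, E10 unchanged); reused cached 49 without running.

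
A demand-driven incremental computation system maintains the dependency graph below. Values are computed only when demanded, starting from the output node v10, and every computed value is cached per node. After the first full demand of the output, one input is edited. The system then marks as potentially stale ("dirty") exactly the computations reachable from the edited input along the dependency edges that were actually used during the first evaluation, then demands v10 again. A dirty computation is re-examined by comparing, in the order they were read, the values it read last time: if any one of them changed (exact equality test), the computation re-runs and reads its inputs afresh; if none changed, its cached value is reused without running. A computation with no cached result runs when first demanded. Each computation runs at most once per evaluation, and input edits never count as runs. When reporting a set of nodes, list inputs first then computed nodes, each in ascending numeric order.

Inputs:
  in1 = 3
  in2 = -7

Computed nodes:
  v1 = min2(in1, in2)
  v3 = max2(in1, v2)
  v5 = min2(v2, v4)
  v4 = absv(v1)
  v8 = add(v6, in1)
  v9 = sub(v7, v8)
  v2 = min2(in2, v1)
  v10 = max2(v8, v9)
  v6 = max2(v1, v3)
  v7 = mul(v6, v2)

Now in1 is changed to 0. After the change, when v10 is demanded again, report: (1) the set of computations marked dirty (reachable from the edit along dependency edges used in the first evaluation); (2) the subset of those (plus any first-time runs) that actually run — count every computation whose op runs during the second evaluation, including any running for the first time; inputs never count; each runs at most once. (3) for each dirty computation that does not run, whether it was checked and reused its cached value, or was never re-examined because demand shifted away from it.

First evaluation (everything demanded from the output):
  v1 = min2(3, -7) = -7
  v2 = min2(-7, -7) = -7
  v3 = max2(3, -7) = 3
  v6 = max2(-7, 3) = 3
  v7 = mul(3, -7) = -21
  v8 = add(3, 3) = 6
  v9 = sub(-21, 6) = -27
  v10 = max2(6, -27) = 6

Propagation after the edit:
  v1: runs — in1 3->0; result -7 (same value as before).
  v2: checked — values it read are unchanged (in2 unchanged, v1 unchanged); reused cached -7 without running.
  v3: runs — in1 3->0; result 0.
  v6: runs — v3 3->0; result 0.
  v7: runs — v6 3->0; result 0.
  v8: runs — v6 3->0; in1 3->0; result 0.
  v9: runs — v7 -21->0; v8 6->0; result 0.
  v10: runs — v8 6->0; v9 -27->0; result 0.

Key observation: the cutoff stops propagation at v2 — its inputs' values are unchanged, so it reuses its cache.

Marked dirty: v1, v2, v3, v6, v7, v8, v9, v10.
Computations that run: v1, v3, v6, v7, v8, v9, v10 — 7 in total.
Checked but reused from cache: v2.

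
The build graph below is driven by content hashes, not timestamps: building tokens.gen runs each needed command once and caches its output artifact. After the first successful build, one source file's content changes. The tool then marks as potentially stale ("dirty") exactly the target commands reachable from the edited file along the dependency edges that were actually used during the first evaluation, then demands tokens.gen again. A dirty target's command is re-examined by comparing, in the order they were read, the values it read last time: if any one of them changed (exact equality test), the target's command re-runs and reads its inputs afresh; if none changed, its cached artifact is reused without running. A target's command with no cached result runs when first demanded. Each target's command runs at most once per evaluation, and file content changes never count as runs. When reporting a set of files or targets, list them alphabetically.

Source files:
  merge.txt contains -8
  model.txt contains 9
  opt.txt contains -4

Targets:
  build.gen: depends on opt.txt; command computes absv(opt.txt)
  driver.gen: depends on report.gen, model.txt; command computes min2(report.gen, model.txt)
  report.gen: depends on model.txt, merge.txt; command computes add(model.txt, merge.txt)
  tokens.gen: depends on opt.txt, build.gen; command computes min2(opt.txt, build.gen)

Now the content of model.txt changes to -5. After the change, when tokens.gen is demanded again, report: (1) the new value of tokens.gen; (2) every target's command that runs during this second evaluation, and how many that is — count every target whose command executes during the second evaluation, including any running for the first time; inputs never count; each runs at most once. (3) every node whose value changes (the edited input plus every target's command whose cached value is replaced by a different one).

tokens.gen now evaluates to -4.
Run set: none (0 run).
Changed values: model.txt.
The important point: nothing the output needs ever reads model.txt, so the edit is invisible to it.

Initial pass — values computed on the first demand:
  build.gen = absv(-4) = 4
  tokens.gen = min2(-4, 4) = -4

Second demand — change propagation:
  no demanded computation ever read model.txt, so the edit dirties nothing and nothing runs.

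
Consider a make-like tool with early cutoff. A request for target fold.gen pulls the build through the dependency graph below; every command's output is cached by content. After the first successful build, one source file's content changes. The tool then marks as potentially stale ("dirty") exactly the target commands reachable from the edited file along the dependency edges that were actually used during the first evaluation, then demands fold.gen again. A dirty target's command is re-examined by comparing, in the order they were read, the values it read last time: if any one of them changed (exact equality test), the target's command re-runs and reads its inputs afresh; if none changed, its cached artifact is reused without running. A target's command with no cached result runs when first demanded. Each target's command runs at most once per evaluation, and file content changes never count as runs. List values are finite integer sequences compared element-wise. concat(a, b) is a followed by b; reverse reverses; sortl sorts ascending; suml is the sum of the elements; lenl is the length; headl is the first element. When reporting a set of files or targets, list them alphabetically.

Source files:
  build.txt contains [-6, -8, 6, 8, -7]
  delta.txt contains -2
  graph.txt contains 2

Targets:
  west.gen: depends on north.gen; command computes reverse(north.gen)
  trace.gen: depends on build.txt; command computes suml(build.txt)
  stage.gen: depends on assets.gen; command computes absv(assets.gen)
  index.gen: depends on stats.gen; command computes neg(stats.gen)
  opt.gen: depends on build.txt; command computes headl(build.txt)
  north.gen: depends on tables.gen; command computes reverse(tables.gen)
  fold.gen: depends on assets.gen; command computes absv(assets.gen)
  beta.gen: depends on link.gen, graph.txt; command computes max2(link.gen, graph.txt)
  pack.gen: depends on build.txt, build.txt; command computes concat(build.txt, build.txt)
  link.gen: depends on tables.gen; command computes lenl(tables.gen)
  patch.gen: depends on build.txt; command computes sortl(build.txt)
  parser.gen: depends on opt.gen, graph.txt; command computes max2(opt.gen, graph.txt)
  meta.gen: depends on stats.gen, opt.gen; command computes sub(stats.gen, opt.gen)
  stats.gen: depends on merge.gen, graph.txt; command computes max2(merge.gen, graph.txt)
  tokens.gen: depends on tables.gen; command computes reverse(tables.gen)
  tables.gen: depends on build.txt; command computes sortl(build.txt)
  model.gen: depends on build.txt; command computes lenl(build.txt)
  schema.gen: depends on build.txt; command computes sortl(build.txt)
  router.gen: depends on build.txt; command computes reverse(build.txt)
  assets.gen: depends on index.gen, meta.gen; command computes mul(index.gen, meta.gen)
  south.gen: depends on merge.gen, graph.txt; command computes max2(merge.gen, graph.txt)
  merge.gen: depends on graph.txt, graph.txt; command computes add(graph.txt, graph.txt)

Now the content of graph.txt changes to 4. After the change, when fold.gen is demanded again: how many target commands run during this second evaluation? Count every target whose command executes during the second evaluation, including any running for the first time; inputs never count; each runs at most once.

First demand of the output computes:
  merge.gen = add(2, 2) = 4
  opt.gen = headl([-6, -8, 6, 8, -7]) = -6
  stats.gen = max2(4, 2) = 4
  index.gen = neg(4) = -4
  meta.gen = sub(4, -6) = 10
  assets.gen = mul(-4, 10) = -40
  fold.gen = absv(-40) = 40

After the edit, cleaning proceeds:
  merge.gen: a read changed (graph.txt 2->4; graph.txt 2->4) — executes, giving 8.
  stats.gen: a read changed (merge.gen 4->8; graph.txt 2->4) — executes, giving 8.
  index.gen: a read changed (stats.gen 4->8) — executes, giving -8.
  meta.gen: a read changed (stats.gen 4->8) — executes, giving 14.
  assets.gen: a read changed (index.gen -4->-8; meta.gen 10->14) — executes, giving -112.
  fold.gen: a read changed (assets.gen -40->-112) — executes, giving 112.

6 target commands run: assets.gen, fold.gen, index.gen, merge.gen, meta.gen, stats.gen.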